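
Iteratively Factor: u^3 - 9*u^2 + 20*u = (u)*(u^2 - 9*u + 20) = u*(u - 4)*(u - 5)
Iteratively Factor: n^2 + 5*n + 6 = (n + 3)*(n + 2)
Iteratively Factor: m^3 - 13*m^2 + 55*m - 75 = (m - 3)*(m^2 - 10*m + 25) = (m - 5)*(m - 3)*(m - 5)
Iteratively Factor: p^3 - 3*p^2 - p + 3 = (p + 1)*(p^2 - 4*p + 3) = (p - 3)*(p + 1)*(p - 1)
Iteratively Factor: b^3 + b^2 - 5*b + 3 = (b - 1)*(b^2 + 2*b - 3) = (b - 1)^2*(b + 3)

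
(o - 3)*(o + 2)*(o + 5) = o^3 + 4*o^2 - 11*o - 30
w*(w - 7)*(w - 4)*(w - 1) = w^4 - 12*w^3 + 39*w^2 - 28*w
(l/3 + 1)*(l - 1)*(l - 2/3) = l^3/3 + 4*l^2/9 - 13*l/9 + 2/3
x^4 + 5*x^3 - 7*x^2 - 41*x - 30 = (x - 3)*(x + 1)*(x + 2)*(x + 5)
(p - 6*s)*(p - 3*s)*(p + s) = p^3 - 8*p^2*s + 9*p*s^2 + 18*s^3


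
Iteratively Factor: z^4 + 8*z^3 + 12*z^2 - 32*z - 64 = (z + 2)*(z^3 + 6*z^2 - 32) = (z - 2)*(z + 2)*(z^2 + 8*z + 16) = (z - 2)*(z + 2)*(z + 4)*(z + 4)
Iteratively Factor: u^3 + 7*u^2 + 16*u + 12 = (u + 2)*(u^2 + 5*u + 6) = (u + 2)*(u + 3)*(u + 2)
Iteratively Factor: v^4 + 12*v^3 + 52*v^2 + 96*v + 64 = (v + 2)*(v^3 + 10*v^2 + 32*v + 32) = (v + 2)*(v + 4)*(v^2 + 6*v + 8) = (v + 2)*(v + 4)^2*(v + 2)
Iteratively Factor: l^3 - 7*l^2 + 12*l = (l - 4)*(l^2 - 3*l) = l*(l - 4)*(l - 3)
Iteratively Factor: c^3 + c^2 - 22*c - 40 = (c + 2)*(c^2 - c - 20) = (c + 2)*(c + 4)*(c - 5)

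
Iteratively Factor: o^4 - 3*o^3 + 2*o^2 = (o)*(o^3 - 3*o^2 + 2*o) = o*(o - 1)*(o^2 - 2*o) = o^2*(o - 1)*(o - 2)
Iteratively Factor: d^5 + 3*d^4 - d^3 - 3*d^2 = (d)*(d^4 + 3*d^3 - d^2 - 3*d) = d*(d + 1)*(d^3 + 2*d^2 - 3*d) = d*(d - 1)*(d + 1)*(d^2 + 3*d) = d*(d - 1)*(d + 1)*(d + 3)*(d)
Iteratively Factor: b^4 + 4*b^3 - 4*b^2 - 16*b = (b - 2)*(b^3 + 6*b^2 + 8*b) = (b - 2)*(b + 4)*(b^2 + 2*b) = (b - 2)*(b + 2)*(b + 4)*(b)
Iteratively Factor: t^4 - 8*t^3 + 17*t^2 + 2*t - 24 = (t - 2)*(t^3 - 6*t^2 + 5*t + 12) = (t - 2)*(t + 1)*(t^2 - 7*t + 12) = (t - 4)*(t - 2)*(t + 1)*(t - 3)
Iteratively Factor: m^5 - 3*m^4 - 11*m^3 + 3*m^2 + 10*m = (m)*(m^4 - 3*m^3 - 11*m^2 + 3*m + 10) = m*(m + 2)*(m^3 - 5*m^2 - m + 5) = m*(m - 5)*(m + 2)*(m^2 - 1) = m*(m - 5)*(m + 1)*(m + 2)*(m - 1)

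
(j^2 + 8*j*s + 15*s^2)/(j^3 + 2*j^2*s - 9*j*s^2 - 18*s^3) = (-j - 5*s)/(-j^2 + j*s + 6*s^2)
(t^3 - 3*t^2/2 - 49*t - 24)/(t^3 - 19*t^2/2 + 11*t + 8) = (t + 6)/(t - 2)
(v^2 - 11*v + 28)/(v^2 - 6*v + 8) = (v - 7)/(v - 2)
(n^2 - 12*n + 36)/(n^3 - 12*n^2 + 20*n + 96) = (n - 6)/(n^2 - 6*n - 16)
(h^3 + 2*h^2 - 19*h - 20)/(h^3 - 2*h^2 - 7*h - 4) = (h + 5)/(h + 1)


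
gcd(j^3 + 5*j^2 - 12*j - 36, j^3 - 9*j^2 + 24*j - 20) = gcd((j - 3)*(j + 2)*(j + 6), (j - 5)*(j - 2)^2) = 1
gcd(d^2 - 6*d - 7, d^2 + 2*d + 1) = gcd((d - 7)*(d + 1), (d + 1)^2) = d + 1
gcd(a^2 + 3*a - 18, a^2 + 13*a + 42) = a + 6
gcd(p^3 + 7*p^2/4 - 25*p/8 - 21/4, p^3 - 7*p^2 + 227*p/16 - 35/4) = p - 7/4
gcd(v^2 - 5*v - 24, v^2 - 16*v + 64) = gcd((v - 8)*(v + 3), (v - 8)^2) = v - 8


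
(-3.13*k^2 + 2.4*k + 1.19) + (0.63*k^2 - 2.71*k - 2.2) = -2.5*k^2 - 0.31*k - 1.01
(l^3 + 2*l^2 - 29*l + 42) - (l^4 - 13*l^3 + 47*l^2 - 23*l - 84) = -l^4 + 14*l^3 - 45*l^2 - 6*l + 126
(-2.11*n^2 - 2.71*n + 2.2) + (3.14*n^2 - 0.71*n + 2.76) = 1.03*n^2 - 3.42*n + 4.96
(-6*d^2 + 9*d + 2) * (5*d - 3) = -30*d^3 + 63*d^2 - 17*d - 6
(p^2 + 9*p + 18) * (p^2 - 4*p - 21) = p^4 + 5*p^3 - 39*p^2 - 261*p - 378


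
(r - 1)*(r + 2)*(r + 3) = r^3 + 4*r^2 + r - 6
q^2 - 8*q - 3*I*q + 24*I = (q - 8)*(q - 3*I)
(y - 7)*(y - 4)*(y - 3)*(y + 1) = y^4 - 13*y^3 + 47*y^2 - 23*y - 84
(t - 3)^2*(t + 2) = t^3 - 4*t^2 - 3*t + 18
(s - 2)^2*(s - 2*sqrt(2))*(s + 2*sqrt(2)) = s^4 - 4*s^3 - 4*s^2 + 32*s - 32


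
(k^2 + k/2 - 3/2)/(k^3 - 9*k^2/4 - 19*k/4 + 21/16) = 8*(k - 1)/(8*k^2 - 30*k + 7)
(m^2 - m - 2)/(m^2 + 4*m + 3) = (m - 2)/(m + 3)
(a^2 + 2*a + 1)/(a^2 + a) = (a + 1)/a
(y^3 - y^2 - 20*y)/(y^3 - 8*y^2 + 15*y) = (y + 4)/(y - 3)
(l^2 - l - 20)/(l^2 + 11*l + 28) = (l - 5)/(l + 7)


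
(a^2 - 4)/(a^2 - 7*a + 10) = (a + 2)/(a - 5)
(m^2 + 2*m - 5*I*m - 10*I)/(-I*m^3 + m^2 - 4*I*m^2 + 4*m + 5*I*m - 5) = (I*m^2 + m*(5 + 2*I) + 10)/(m^3 + m^2*(4 + I) + m*(-5 + 4*I) - 5*I)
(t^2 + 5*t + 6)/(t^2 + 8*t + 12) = (t + 3)/(t + 6)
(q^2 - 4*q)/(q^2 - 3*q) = (q - 4)/(q - 3)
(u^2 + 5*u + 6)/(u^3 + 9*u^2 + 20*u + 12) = (u + 3)/(u^2 + 7*u + 6)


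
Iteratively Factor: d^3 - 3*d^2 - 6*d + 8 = (d - 1)*(d^2 - 2*d - 8) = (d - 1)*(d + 2)*(d - 4)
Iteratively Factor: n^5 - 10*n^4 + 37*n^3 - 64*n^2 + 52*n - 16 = (n - 4)*(n^4 - 6*n^3 + 13*n^2 - 12*n + 4) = (n - 4)*(n - 2)*(n^3 - 4*n^2 + 5*n - 2) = (n - 4)*(n - 2)*(n - 1)*(n^2 - 3*n + 2) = (n - 4)*(n - 2)^2*(n - 1)*(n - 1)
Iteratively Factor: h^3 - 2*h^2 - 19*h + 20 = (h + 4)*(h^2 - 6*h + 5) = (h - 5)*(h + 4)*(h - 1)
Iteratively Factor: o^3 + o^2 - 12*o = (o + 4)*(o^2 - 3*o) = (o - 3)*(o + 4)*(o)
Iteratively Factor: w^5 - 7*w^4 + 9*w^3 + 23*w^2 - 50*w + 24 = (w - 1)*(w^4 - 6*w^3 + 3*w^2 + 26*w - 24) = (w - 4)*(w - 1)*(w^3 - 2*w^2 - 5*w + 6) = (w - 4)*(w - 3)*(w - 1)*(w^2 + w - 2) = (w - 4)*(w - 3)*(w - 1)*(w + 2)*(w - 1)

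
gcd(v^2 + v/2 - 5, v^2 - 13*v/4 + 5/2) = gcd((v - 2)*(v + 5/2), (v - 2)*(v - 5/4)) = v - 2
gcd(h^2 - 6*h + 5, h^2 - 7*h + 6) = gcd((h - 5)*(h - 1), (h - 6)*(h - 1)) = h - 1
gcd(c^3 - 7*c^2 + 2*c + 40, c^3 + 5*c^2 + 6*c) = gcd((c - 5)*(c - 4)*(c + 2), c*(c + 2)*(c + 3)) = c + 2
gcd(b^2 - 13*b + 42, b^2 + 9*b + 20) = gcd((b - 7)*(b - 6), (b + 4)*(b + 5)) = 1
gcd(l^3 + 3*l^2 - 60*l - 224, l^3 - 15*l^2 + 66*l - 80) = l - 8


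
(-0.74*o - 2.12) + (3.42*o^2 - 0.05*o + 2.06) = 3.42*o^2 - 0.79*o - 0.0600000000000001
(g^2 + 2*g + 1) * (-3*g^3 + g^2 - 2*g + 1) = -3*g^5 - 5*g^4 - 3*g^3 - 2*g^2 + 1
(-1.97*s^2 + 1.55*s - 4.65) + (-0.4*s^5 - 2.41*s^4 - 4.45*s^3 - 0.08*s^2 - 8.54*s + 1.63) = -0.4*s^5 - 2.41*s^4 - 4.45*s^3 - 2.05*s^2 - 6.99*s - 3.02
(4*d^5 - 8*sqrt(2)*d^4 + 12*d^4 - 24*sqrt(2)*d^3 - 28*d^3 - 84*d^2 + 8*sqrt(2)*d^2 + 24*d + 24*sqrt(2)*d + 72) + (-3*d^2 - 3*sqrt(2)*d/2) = 4*d^5 - 8*sqrt(2)*d^4 + 12*d^4 - 24*sqrt(2)*d^3 - 28*d^3 - 87*d^2 + 8*sqrt(2)*d^2 + 24*d + 45*sqrt(2)*d/2 + 72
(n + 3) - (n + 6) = -3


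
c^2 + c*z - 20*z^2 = (c - 4*z)*(c + 5*z)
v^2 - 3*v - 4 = (v - 4)*(v + 1)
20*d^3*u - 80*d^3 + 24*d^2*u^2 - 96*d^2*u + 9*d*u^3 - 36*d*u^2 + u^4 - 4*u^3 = (2*d + u)^2*(5*d + u)*(u - 4)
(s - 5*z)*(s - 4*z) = s^2 - 9*s*z + 20*z^2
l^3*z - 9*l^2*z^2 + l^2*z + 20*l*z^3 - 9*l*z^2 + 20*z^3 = (l - 5*z)*(l - 4*z)*(l*z + z)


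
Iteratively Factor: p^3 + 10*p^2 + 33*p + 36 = (p + 3)*(p^2 + 7*p + 12) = (p + 3)*(p + 4)*(p + 3)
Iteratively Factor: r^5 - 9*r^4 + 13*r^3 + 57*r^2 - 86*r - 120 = (r - 4)*(r^4 - 5*r^3 - 7*r^2 + 29*r + 30) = (r - 4)*(r + 2)*(r^3 - 7*r^2 + 7*r + 15) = (r - 4)*(r - 3)*(r + 2)*(r^2 - 4*r - 5) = (r - 4)*(r - 3)*(r + 1)*(r + 2)*(r - 5)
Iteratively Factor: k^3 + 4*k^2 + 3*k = (k)*(k^2 + 4*k + 3) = k*(k + 3)*(k + 1)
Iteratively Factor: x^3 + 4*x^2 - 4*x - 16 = (x - 2)*(x^2 + 6*x + 8) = (x - 2)*(x + 4)*(x + 2)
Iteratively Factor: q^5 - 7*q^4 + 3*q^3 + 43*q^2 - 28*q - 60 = (q - 5)*(q^4 - 2*q^3 - 7*q^2 + 8*q + 12) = (q - 5)*(q + 1)*(q^3 - 3*q^2 - 4*q + 12) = (q - 5)*(q - 3)*(q + 1)*(q^2 - 4) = (q - 5)*(q - 3)*(q - 2)*(q + 1)*(q + 2)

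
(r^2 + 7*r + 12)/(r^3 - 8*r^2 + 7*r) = (r^2 + 7*r + 12)/(r*(r^2 - 8*r + 7))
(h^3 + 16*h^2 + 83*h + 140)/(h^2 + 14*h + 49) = (h^2 + 9*h + 20)/(h + 7)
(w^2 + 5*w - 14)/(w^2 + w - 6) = (w + 7)/(w + 3)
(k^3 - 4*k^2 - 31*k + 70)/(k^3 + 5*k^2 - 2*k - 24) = (k^2 - 2*k - 35)/(k^2 + 7*k + 12)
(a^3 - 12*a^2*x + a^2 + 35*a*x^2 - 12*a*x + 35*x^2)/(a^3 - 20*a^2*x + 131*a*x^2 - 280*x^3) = (-a - 1)/(-a + 8*x)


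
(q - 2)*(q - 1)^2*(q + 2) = q^4 - 2*q^3 - 3*q^2 + 8*q - 4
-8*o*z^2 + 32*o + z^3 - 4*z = (-8*o + z)*(z - 2)*(z + 2)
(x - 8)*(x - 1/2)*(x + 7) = x^3 - 3*x^2/2 - 111*x/2 + 28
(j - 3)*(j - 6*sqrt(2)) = j^2 - 6*sqrt(2)*j - 3*j + 18*sqrt(2)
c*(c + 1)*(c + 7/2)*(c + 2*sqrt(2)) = c^4 + 2*sqrt(2)*c^3 + 9*c^3/2 + 7*c^2/2 + 9*sqrt(2)*c^2 + 7*sqrt(2)*c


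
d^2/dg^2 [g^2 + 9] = 2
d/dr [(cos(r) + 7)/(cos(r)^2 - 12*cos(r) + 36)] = (cos(r) + 20)*sin(r)/(cos(r) - 6)^3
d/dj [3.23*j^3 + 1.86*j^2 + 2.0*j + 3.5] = 9.69*j^2 + 3.72*j + 2.0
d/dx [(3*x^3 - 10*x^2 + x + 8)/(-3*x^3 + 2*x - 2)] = 2*(-15*x^4 + 9*x^3 + 17*x^2 + 20*x - 9)/(9*x^6 - 12*x^4 + 12*x^3 + 4*x^2 - 8*x + 4)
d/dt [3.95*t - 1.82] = 3.95000000000000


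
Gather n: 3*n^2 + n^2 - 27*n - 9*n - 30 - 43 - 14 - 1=4*n^2 - 36*n - 88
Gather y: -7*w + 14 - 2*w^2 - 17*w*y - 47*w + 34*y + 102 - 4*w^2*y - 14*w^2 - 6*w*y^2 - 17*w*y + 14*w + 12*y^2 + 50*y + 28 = -16*w^2 - 40*w + y^2*(12 - 6*w) + y*(-4*w^2 - 34*w + 84) + 144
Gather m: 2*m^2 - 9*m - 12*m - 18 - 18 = 2*m^2 - 21*m - 36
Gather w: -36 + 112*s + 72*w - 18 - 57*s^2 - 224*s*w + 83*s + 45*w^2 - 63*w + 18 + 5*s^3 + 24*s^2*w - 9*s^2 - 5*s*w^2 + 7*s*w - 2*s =5*s^3 - 66*s^2 + 193*s + w^2*(45 - 5*s) + w*(24*s^2 - 217*s + 9) - 36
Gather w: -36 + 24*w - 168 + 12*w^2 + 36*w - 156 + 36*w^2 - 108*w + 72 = 48*w^2 - 48*w - 288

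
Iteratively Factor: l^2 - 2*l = (l)*(l - 2)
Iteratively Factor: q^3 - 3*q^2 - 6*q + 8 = (q - 1)*(q^2 - 2*q - 8) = (q - 1)*(q + 2)*(q - 4)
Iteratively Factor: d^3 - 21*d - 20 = (d - 5)*(d^2 + 5*d + 4) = (d - 5)*(d + 1)*(d + 4)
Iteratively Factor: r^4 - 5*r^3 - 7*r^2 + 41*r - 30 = (r - 1)*(r^3 - 4*r^2 - 11*r + 30) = (r - 5)*(r - 1)*(r^2 + r - 6) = (r - 5)*(r - 2)*(r - 1)*(r + 3)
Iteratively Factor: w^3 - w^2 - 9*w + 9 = (w + 3)*(w^2 - 4*w + 3) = (w - 3)*(w + 3)*(w - 1)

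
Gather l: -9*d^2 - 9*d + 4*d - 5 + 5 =-9*d^2 - 5*d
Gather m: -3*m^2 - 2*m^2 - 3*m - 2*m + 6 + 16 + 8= -5*m^2 - 5*m + 30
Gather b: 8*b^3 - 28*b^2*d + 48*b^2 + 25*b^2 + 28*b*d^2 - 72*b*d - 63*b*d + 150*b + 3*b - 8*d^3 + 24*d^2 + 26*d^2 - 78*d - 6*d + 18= 8*b^3 + b^2*(73 - 28*d) + b*(28*d^2 - 135*d + 153) - 8*d^3 + 50*d^2 - 84*d + 18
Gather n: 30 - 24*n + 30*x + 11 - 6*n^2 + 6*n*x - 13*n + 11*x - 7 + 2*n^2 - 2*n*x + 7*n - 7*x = -4*n^2 + n*(4*x - 30) + 34*x + 34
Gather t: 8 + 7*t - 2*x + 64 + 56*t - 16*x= 63*t - 18*x + 72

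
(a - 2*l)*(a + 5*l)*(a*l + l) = a^3*l + 3*a^2*l^2 + a^2*l - 10*a*l^3 + 3*a*l^2 - 10*l^3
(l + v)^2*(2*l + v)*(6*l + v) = 12*l^4 + 32*l^3*v + 29*l^2*v^2 + 10*l*v^3 + v^4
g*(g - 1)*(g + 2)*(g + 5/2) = g^4 + 7*g^3/2 + g^2/2 - 5*g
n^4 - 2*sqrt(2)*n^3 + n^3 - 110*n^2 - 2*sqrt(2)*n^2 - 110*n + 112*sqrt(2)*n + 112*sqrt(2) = (n + 1)*(n - 8*sqrt(2))*(n - sqrt(2))*(n + 7*sqrt(2))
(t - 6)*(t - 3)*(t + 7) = t^3 - 2*t^2 - 45*t + 126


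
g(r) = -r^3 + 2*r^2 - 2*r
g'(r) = -3*r^2 + 4*r - 2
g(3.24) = -19.50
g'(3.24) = -20.53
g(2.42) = -7.30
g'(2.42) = -9.89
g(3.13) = -17.33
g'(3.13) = -18.87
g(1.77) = -2.82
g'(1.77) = -4.32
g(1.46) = -1.77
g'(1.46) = -2.55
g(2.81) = -12.02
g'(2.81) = -14.45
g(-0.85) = 3.76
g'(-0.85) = -7.57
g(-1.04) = 5.37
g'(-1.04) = -9.40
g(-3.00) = 51.00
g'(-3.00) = -41.00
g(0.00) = 0.00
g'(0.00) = -2.00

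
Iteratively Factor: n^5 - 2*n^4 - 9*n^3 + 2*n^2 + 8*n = (n - 1)*(n^4 - n^3 - 10*n^2 - 8*n) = n*(n - 1)*(n^3 - n^2 - 10*n - 8) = n*(n - 1)*(n + 1)*(n^2 - 2*n - 8) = n*(n - 4)*(n - 1)*(n + 1)*(n + 2)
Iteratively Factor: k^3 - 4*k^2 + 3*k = (k - 1)*(k^2 - 3*k) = (k - 3)*(k - 1)*(k)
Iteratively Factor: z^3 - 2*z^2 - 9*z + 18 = (z - 2)*(z^2 - 9) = (z - 3)*(z - 2)*(z + 3)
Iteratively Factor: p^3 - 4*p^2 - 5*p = (p + 1)*(p^2 - 5*p) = p*(p + 1)*(p - 5)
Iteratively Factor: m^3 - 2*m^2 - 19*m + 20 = (m - 1)*(m^2 - m - 20) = (m - 5)*(m - 1)*(m + 4)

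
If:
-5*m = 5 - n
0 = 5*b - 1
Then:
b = 1/5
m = n/5 - 1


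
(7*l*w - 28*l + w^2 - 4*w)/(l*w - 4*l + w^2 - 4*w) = (7*l + w)/(l + w)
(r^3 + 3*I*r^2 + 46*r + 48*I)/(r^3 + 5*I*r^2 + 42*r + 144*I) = (r + I)/(r + 3*I)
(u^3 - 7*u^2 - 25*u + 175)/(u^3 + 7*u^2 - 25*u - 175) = (u - 7)/(u + 7)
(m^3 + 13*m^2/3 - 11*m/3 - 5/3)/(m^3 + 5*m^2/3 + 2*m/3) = (3*m^3 + 13*m^2 - 11*m - 5)/(m*(3*m^2 + 5*m + 2))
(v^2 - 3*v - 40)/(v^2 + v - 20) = (v - 8)/(v - 4)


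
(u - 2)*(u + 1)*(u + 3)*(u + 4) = u^4 + 6*u^3 + 3*u^2 - 26*u - 24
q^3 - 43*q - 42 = (q - 7)*(q + 1)*(q + 6)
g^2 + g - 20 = (g - 4)*(g + 5)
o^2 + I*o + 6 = (o - 2*I)*(o + 3*I)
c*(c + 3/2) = c^2 + 3*c/2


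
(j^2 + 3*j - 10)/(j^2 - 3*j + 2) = (j + 5)/(j - 1)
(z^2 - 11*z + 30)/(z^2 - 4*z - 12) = (z - 5)/(z + 2)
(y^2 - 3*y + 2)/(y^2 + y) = (y^2 - 3*y + 2)/(y*(y + 1))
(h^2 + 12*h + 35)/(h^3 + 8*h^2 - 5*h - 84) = (h + 5)/(h^2 + h - 12)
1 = 1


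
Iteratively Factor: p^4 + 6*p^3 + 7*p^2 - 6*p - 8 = (p + 1)*(p^3 + 5*p^2 + 2*p - 8) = (p + 1)*(p + 4)*(p^2 + p - 2) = (p - 1)*(p + 1)*(p + 4)*(p + 2)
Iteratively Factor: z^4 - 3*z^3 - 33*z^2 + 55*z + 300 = (z - 5)*(z^3 + 2*z^2 - 23*z - 60) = (z - 5)*(z + 3)*(z^2 - z - 20) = (z - 5)*(z + 3)*(z + 4)*(z - 5)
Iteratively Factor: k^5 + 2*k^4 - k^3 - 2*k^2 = (k + 1)*(k^4 + k^3 - 2*k^2) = k*(k + 1)*(k^3 + k^2 - 2*k) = k^2*(k + 1)*(k^2 + k - 2) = k^2*(k + 1)*(k + 2)*(k - 1)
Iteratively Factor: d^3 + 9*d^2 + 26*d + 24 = (d + 4)*(d^2 + 5*d + 6) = (d + 2)*(d + 4)*(d + 3)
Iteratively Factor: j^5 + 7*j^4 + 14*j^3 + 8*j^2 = (j + 4)*(j^4 + 3*j^3 + 2*j^2) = (j + 1)*(j + 4)*(j^3 + 2*j^2) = (j + 1)*(j + 2)*(j + 4)*(j^2) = j*(j + 1)*(j + 2)*(j + 4)*(j)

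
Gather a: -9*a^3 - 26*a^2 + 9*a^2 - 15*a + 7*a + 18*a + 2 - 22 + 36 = -9*a^3 - 17*a^2 + 10*a + 16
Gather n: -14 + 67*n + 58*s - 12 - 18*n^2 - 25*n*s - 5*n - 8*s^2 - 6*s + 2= -18*n^2 + n*(62 - 25*s) - 8*s^2 + 52*s - 24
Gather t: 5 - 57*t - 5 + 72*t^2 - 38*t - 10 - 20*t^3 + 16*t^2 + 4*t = -20*t^3 + 88*t^2 - 91*t - 10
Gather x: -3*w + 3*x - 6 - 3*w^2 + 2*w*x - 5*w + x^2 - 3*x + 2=-3*w^2 + 2*w*x - 8*w + x^2 - 4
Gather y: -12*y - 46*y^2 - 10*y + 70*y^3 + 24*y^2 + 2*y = 70*y^3 - 22*y^2 - 20*y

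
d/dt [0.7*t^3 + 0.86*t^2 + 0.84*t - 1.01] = 2.1*t^2 + 1.72*t + 0.84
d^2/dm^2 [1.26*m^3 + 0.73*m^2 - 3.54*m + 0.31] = 7.56*m + 1.46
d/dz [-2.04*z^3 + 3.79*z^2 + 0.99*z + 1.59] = -6.12*z^2 + 7.58*z + 0.99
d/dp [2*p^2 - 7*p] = 4*p - 7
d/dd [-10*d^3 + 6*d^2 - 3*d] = -30*d^2 + 12*d - 3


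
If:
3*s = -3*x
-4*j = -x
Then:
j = x/4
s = -x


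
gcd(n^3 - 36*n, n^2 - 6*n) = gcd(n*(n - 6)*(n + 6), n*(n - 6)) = n^2 - 6*n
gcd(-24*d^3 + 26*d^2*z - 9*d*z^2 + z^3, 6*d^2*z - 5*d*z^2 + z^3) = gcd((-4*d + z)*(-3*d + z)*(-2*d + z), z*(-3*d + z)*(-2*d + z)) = 6*d^2 - 5*d*z + z^2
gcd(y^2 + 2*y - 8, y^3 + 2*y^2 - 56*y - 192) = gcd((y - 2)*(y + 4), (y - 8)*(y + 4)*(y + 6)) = y + 4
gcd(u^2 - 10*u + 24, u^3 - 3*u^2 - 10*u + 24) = u - 4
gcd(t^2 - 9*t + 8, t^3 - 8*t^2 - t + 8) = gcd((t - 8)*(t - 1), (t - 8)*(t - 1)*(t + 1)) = t^2 - 9*t + 8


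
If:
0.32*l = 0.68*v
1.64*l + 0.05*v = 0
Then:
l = 0.00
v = 0.00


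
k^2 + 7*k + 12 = (k + 3)*(k + 4)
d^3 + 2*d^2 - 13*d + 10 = (d - 2)*(d - 1)*(d + 5)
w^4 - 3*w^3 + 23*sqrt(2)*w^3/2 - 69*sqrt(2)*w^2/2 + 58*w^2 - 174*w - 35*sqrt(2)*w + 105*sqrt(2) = (w - 3)*(w - sqrt(2)/2)*(w + 5*sqrt(2))*(w + 7*sqrt(2))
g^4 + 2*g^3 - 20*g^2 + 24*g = g*(g - 2)^2*(g + 6)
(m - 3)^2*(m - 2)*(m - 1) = m^4 - 9*m^3 + 29*m^2 - 39*m + 18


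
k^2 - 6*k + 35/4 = (k - 7/2)*(k - 5/2)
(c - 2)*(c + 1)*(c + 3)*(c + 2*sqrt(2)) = c^4 + 2*c^3 + 2*sqrt(2)*c^3 - 5*c^2 + 4*sqrt(2)*c^2 - 10*sqrt(2)*c - 6*c - 12*sqrt(2)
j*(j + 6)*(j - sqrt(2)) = j^3 - sqrt(2)*j^2 + 6*j^2 - 6*sqrt(2)*j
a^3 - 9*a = a*(a - 3)*(a + 3)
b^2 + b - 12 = (b - 3)*(b + 4)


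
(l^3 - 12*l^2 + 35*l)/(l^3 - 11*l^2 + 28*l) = (l - 5)/(l - 4)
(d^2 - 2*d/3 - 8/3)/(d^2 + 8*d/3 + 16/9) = 3*(d - 2)/(3*d + 4)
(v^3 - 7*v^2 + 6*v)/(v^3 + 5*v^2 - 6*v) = (v - 6)/(v + 6)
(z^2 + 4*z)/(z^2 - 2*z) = (z + 4)/(z - 2)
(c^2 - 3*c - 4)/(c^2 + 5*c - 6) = (c^2 - 3*c - 4)/(c^2 + 5*c - 6)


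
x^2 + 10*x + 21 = (x + 3)*(x + 7)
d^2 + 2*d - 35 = (d - 5)*(d + 7)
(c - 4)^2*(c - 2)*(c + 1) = c^4 - 9*c^3 + 22*c^2 - 32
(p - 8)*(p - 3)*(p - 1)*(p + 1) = p^4 - 11*p^3 + 23*p^2 + 11*p - 24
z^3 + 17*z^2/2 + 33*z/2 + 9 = (z + 1)*(z + 3/2)*(z + 6)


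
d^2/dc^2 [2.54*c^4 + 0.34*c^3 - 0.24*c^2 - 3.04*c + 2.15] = 30.48*c^2 + 2.04*c - 0.48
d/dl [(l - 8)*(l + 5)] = 2*l - 3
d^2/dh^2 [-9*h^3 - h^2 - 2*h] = -54*h - 2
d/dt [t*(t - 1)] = 2*t - 1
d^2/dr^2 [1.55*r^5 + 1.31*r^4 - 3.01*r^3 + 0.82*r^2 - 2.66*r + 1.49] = 31.0*r^3 + 15.72*r^2 - 18.06*r + 1.64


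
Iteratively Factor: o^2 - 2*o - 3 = (o - 3)*(o + 1)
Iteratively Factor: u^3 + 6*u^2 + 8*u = (u)*(u^2 + 6*u + 8) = u*(u + 2)*(u + 4)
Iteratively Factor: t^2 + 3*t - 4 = (t - 1)*(t + 4)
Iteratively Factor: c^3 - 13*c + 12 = (c - 3)*(c^2 + 3*c - 4) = (c - 3)*(c - 1)*(c + 4)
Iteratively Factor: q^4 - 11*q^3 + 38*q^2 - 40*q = (q)*(q^3 - 11*q^2 + 38*q - 40) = q*(q - 4)*(q^2 - 7*q + 10) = q*(q - 5)*(q - 4)*(q - 2)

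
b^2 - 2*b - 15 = (b - 5)*(b + 3)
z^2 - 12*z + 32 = (z - 8)*(z - 4)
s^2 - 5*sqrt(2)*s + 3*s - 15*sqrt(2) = (s + 3)*(s - 5*sqrt(2))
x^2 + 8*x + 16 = (x + 4)^2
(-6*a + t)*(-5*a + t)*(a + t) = 30*a^3 + 19*a^2*t - 10*a*t^2 + t^3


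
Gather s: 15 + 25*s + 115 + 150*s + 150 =175*s + 280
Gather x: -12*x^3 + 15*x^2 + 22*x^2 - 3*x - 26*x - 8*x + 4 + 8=-12*x^3 + 37*x^2 - 37*x + 12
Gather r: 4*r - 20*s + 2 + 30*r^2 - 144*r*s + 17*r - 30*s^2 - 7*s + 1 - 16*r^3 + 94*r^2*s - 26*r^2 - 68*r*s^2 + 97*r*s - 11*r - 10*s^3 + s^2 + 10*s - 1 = -16*r^3 + r^2*(94*s + 4) + r*(-68*s^2 - 47*s + 10) - 10*s^3 - 29*s^2 - 17*s + 2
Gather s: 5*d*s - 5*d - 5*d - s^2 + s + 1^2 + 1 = -10*d - s^2 + s*(5*d + 1) + 2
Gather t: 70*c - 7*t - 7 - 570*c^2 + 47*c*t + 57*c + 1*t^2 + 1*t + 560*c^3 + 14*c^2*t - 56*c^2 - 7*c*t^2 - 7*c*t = 560*c^3 - 626*c^2 + 127*c + t^2*(1 - 7*c) + t*(14*c^2 + 40*c - 6) - 7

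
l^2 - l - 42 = (l - 7)*(l + 6)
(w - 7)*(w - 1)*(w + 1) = w^3 - 7*w^2 - w + 7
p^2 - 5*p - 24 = (p - 8)*(p + 3)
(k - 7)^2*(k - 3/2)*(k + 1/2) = k^4 - 15*k^3 + 249*k^2/4 - 77*k/2 - 147/4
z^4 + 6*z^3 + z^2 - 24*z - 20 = (z - 2)*(z + 1)*(z + 2)*(z + 5)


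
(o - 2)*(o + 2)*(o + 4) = o^3 + 4*o^2 - 4*o - 16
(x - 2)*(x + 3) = x^2 + x - 6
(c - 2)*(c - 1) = c^2 - 3*c + 2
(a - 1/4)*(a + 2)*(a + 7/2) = a^3 + 21*a^2/4 + 45*a/8 - 7/4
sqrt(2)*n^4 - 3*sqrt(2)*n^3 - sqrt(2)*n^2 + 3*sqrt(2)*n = n*(n - 3)*(n - 1)*(sqrt(2)*n + sqrt(2))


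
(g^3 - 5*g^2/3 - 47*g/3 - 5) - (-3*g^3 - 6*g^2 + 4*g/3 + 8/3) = 4*g^3 + 13*g^2/3 - 17*g - 23/3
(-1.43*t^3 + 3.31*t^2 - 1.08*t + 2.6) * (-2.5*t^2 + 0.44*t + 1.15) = 3.575*t^5 - 8.9042*t^4 + 2.5119*t^3 - 3.1687*t^2 - 0.0979999999999999*t + 2.99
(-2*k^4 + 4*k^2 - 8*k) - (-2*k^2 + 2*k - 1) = -2*k^4 + 6*k^2 - 10*k + 1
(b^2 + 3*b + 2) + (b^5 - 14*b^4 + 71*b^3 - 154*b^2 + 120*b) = b^5 - 14*b^4 + 71*b^3 - 153*b^2 + 123*b + 2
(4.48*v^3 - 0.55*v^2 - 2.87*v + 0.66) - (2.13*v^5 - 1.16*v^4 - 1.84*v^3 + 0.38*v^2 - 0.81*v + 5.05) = -2.13*v^5 + 1.16*v^4 + 6.32*v^3 - 0.93*v^2 - 2.06*v - 4.39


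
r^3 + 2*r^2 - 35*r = r*(r - 5)*(r + 7)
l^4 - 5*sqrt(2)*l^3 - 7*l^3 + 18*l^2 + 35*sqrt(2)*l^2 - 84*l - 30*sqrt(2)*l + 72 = (l - 6)*(l - 1)*(l - 3*sqrt(2))*(l - 2*sqrt(2))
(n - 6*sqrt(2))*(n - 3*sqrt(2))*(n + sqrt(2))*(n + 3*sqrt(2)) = n^4 - 5*sqrt(2)*n^3 - 30*n^2 + 90*sqrt(2)*n + 216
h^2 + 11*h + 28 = (h + 4)*(h + 7)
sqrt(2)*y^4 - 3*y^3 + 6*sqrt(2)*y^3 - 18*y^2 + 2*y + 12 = (y + 6)*(y - sqrt(2))^2*(sqrt(2)*y + 1)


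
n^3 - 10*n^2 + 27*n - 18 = (n - 6)*(n - 3)*(n - 1)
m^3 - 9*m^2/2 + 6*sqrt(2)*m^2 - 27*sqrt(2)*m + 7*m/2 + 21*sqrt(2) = (m - 7/2)*(m - 1)*(m + 6*sqrt(2))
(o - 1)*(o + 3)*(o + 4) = o^3 + 6*o^2 + 5*o - 12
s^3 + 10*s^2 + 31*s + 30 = (s + 2)*(s + 3)*(s + 5)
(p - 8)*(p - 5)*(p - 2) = p^3 - 15*p^2 + 66*p - 80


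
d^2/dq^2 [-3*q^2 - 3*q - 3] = -6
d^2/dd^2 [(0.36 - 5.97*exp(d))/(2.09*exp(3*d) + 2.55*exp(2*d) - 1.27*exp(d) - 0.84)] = (-104.310228*exp(6*d) - 81.2987010000001*exp(5*d) - 81.099789*exp(4*d) - 148.133457*exp(3*d) - 74.535876*exp(2*d) + 10.03392*exp(d) - 4.59648)*exp(d)/(9.129329*exp(9*d) + 33.415965*exp(8*d) + 24.128214*exp(7*d) - 35.037027*exp(6*d) - 41.522322*exp(5*d) + 9.330057*exp(4*d) + 18.697769*exp(3*d) + 1.333332*exp(2*d) - 2.688336*exp(d) - 0.592704)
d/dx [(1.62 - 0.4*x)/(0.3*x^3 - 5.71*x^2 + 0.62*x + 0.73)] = (0.24*x^3 - 3.742*x^2 + 18.5004*x - 1.2964)/(0.09*x^6 - 3.426*x^5 + 32.9761*x^4 - 6.6424*x^3 - 7.9522*x^2 + 0.9052*x + 0.5329)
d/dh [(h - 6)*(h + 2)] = 2*h - 4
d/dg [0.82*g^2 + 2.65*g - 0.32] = 1.64*g + 2.65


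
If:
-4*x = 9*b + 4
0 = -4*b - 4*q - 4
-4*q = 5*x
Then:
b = -36/61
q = -25/61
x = 20/61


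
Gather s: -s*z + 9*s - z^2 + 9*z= s*(9 - z) - z^2 + 9*z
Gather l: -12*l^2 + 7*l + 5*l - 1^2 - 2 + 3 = -12*l^2 + 12*l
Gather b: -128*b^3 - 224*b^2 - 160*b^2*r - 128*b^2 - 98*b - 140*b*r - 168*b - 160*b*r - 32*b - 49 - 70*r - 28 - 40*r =-128*b^3 + b^2*(-160*r - 352) + b*(-300*r - 298) - 110*r - 77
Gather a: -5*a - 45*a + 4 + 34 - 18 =20 - 50*a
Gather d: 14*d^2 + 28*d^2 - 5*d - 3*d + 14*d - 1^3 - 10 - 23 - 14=42*d^2 + 6*d - 48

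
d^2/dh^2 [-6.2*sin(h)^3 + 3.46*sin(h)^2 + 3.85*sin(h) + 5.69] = 0.79999999999999*sin(h) - 13.95*sin(3*h) + 6.92*cos(2*h)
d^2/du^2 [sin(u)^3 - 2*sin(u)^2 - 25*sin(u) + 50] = -9*sin(u)^3 + 8*sin(u)^2 + 31*sin(u) - 4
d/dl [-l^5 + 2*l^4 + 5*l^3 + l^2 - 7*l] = -5*l^4 + 8*l^3 + 15*l^2 + 2*l - 7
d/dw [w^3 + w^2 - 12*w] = 3*w^2 + 2*w - 12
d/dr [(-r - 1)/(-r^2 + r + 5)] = (r^2 - r - (r + 1)*(2*r - 1) - 5)/(-r^2 + r + 5)^2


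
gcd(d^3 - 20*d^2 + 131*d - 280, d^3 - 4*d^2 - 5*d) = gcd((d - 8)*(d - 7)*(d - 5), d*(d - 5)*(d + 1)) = d - 5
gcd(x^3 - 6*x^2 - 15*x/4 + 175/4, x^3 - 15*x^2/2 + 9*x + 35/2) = x^2 - 17*x/2 + 35/2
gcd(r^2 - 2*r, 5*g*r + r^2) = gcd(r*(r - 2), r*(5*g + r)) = r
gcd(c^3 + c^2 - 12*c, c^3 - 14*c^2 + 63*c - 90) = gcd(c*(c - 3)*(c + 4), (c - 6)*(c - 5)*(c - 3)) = c - 3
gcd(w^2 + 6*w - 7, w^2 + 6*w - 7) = w^2 + 6*w - 7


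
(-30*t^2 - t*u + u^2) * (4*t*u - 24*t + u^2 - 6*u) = -120*t^3*u + 720*t^3 - 34*t^2*u^2 + 204*t^2*u + 3*t*u^3 - 18*t*u^2 + u^4 - 6*u^3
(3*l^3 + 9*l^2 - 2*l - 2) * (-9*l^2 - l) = -27*l^5 - 84*l^4 + 9*l^3 + 20*l^2 + 2*l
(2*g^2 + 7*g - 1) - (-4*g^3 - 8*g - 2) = 4*g^3 + 2*g^2 + 15*g + 1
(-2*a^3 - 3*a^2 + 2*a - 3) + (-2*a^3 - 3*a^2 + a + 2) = -4*a^3 - 6*a^2 + 3*a - 1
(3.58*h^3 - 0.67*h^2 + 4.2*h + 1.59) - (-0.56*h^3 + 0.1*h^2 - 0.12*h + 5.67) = 4.14*h^3 - 0.77*h^2 + 4.32*h - 4.08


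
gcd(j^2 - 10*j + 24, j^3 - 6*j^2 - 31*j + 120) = 1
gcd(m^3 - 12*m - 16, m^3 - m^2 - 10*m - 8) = m^2 - 2*m - 8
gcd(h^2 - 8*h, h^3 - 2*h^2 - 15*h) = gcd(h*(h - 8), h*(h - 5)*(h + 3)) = h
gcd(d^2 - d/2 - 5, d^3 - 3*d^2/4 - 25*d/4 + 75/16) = d - 5/2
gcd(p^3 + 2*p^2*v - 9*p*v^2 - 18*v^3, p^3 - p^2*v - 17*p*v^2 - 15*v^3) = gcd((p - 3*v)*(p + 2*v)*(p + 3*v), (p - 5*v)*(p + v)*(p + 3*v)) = p + 3*v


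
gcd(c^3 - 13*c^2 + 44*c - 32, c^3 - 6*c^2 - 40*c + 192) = c^2 - 12*c + 32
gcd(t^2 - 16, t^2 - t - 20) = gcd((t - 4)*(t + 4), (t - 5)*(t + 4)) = t + 4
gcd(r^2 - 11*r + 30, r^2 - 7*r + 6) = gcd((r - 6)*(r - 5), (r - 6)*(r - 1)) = r - 6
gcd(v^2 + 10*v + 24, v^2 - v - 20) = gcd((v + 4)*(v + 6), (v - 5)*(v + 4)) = v + 4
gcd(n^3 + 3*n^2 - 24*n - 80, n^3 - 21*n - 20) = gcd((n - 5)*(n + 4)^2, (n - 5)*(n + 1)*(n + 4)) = n^2 - n - 20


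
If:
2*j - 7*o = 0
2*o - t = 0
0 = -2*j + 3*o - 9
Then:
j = -63/8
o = -9/4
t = -9/2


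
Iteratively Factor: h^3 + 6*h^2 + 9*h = (h)*(h^2 + 6*h + 9) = h*(h + 3)*(h + 3)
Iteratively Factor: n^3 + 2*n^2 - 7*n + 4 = (n + 4)*(n^2 - 2*n + 1) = (n - 1)*(n + 4)*(n - 1)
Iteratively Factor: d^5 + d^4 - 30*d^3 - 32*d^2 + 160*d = (d + 4)*(d^4 - 3*d^3 - 18*d^2 + 40*d) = (d - 2)*(d + 4)*(d^3 - d^2 - 20*d) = (d - 5)*(d - 2)*(d + 4)*(d^2 + 4*d) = (d - 5)*(d - 2)*(d + 4)^2*(d)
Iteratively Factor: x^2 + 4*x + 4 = (x + 2)*(x + 2)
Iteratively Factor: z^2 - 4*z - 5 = (z + 1)*(z - 5)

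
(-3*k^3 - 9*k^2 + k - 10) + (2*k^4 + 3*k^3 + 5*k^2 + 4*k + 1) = 2*k^4 - 4*k^2 + 5*k - 9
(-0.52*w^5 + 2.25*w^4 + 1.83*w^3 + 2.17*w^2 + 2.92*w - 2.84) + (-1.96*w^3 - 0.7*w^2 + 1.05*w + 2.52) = -0.52*w^5 + 2.25*w^4 - 0.13*w^3 + 1.47*w^2 + 3.97*w - 0.32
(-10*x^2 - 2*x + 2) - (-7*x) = -10*x^2 + 5*x + 2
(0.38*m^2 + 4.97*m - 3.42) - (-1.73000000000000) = 0.38*m^2 + 4.97*m - 1.69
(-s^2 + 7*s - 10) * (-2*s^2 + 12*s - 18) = 2*s^4 - 26*s^3 + 122*s^2 - 246*s + 180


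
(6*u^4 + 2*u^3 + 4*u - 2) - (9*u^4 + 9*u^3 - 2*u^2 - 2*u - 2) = -3*u^4 - 7*u^3 + 2*u^2 + 6*u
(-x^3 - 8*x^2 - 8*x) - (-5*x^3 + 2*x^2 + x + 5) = 4*x^3 - 10*x^2 - 9*x - 5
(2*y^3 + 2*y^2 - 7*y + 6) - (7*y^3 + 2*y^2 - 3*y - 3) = -5*y^3 - 4*y + 9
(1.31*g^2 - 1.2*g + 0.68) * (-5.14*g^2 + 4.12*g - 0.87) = -6.7334*g^4 + 11.5652*g^3 - 9.5789*g^2 + 3.8456*g - 0.5916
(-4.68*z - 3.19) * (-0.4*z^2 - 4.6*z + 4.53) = 1.872*z^3 + 22.804*z^2 - 6.5264*z - 14.4507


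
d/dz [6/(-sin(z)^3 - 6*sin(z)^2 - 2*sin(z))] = 6*(3*cos(z) + 12/tan(z) + 2*cos(z)/sin(z)^2)/(sin(z)^2 + 6*sin(z) + 2)^2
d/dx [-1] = 0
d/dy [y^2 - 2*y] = 2*y - 2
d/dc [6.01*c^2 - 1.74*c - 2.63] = 12.02*c - 1.74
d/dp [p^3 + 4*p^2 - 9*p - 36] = 3*p^2 + 8*p - 9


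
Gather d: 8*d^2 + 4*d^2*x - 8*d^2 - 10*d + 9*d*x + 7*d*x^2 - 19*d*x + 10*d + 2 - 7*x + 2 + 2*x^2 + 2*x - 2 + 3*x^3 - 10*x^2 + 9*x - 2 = 4*d^2*x + d*(7*x^2 - 10*x) + 3*x^3 - 8*x^2 + 4*x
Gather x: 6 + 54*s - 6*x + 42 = 54*s - 6*x + 48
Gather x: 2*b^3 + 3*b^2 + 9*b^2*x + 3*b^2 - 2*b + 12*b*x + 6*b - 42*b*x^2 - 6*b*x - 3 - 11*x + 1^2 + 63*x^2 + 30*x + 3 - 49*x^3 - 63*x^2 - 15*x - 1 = 2*b^3 + 6*b^2 - 42*b*x^2 + 4*b - 49*x^3 + x*(9*b^2 + 6*b + 4)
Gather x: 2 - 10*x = 2 - 10*x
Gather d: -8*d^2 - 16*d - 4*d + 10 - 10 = -8*d^2 - 20*d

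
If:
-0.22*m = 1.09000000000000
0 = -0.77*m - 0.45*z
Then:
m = -4.95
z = 8.48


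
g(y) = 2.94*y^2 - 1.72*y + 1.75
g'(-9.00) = -54.64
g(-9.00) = 255.37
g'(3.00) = 15.92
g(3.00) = 23.05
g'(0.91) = 3.63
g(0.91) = 2.62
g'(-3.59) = -22.83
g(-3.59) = 45.82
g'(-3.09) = -19.89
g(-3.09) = 35.14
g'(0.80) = 2.98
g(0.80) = 2.26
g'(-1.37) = -9.78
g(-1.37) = 9.62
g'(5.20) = 28.86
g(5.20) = 72.30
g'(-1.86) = -12.66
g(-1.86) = 15.12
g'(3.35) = 17.98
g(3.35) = 28.98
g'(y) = 5.88*y - 1.72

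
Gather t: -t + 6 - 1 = 5 - t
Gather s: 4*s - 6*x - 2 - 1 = 4*s - 6*x - 3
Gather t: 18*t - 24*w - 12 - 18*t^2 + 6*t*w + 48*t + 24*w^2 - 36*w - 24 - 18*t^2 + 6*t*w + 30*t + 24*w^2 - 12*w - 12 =-36*t^2 + t*(12*w + 96) + 48*w^2 - 72*w - 48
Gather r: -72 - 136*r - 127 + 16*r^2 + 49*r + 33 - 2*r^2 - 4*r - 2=14*r^2 - 91*r - 168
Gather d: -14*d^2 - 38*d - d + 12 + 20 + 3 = -14*d^2 - 39*d + 35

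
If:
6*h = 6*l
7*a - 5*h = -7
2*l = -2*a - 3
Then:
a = -29/24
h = -7/24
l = -7/24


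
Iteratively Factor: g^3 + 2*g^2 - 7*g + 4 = (g - 1)*(g^2 + 3*g - 4) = (g - 1)^2*(g + 4)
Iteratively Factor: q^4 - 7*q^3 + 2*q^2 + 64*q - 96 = (q - 4)*(q^3 - 3*q^2 - 10*q + 24) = (q - 4)*(q - 2)*(q^2 - q - 12) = (q - 4)*(q - 2)*(q + 3)*(q - 4)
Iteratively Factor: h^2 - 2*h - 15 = (h + 3)*(h - 5)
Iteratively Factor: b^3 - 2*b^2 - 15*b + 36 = (b - 3)*(b^2 + b - 12) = (b - 3)*(b + 4)*(b - 3)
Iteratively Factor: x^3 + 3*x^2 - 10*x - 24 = (x + 4)*(x^2 - x - 6) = (x - 3)*(x + 4)*(x + 2)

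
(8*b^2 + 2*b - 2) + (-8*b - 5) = 8*b^2 - 6*b - 7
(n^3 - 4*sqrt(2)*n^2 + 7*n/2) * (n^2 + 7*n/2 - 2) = n^5 - 4*sqrt(2)*n^4 + 7*n^4/2 - 14*sqrt(2)*n^3 + 3*n^3/2 + 8*sqrt(2)*n^2 + 49*n^2/4 - 7*n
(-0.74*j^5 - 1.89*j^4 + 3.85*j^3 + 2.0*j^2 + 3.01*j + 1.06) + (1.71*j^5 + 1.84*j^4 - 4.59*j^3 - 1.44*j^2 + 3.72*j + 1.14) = 0.97*j^5 - 0.0499999999999998*j^4 - 0.74*j^3 + 0.56*j^2 + 6.73*j + 2.2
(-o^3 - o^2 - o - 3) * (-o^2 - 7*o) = o^5 + 8*o^4 + 8*o^3 + 10*o^2 + 21*o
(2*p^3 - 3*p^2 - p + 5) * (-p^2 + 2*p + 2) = -2*p^5 + 7*p^4 - p^3 - 13*p^2 + 8*p + 10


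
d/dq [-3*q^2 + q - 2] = 1 - 6*q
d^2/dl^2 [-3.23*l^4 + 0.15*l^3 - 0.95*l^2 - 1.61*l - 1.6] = -38.76*l^2 + 0.9*l - 1.9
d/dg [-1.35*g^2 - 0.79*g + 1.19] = -2.7*g - 0.79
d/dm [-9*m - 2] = -9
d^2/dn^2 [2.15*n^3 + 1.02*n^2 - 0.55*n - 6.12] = 12.9*n + 2.04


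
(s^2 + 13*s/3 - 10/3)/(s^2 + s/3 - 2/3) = (s + 5)/(s + 1)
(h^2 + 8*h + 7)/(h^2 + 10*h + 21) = (h + 1)/(h + 3)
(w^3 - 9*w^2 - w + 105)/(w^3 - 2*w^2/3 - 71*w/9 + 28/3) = 9*(w^2 - 12*w + 35)/(9*w^2 - 33*w + 28)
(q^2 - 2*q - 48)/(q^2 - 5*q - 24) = (q + 6)/(q + 3)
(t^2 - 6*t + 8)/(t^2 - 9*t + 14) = (t - 4)/(t - 7)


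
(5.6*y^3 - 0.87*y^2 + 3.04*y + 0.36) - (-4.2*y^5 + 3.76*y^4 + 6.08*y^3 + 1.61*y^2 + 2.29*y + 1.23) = 4.2*y^5 - 3.76*y^4 - 0.48*y^3 - 2.48*y^2 + 0.75*y - 0.87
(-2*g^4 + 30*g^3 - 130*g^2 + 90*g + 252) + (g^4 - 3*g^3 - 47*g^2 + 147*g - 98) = -g^4 + 27*g^3 - 177*g^2 + 237*g + 154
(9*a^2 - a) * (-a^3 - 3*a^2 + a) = -9*a^5 - 26*a^4 + 12*a^3 - a^2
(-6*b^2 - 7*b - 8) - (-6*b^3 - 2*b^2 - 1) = 6*b^3 - 4*b^2 - 7*b - 7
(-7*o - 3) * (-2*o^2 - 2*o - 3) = 14*o^3 + 20*o^2 + 27*o + 9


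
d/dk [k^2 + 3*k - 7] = 2*k + 3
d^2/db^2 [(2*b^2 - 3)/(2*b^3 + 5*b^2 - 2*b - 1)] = 2*(8*b^6 - 48*b^4 - 192*b^3 - 159*b^2 + 72*b - 25)/(8*b^9 + 60*b^8 + 126*b^7 - 7*b^6 - 186*b^5 + 9*b^4 + 58*b^3 + 3*b^2 - 6*b - 1)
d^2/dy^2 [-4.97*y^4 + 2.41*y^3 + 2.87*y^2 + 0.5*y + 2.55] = -59.64*y^2 + 14.46*y + 5.74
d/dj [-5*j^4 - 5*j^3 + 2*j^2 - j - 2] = -20*j^3 - 15*j^2 + 4*j - 1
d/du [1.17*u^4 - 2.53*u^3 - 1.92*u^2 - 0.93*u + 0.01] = 4.68*u^3 - 7.59*u^2 - 3.84*u - 0.93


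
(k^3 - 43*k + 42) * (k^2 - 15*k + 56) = k^5 - 15*k^4 + 13*k^3 + 687*k^2 - 3038*k + 2352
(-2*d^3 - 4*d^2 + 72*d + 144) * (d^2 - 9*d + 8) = -2*d^5 + 14*d^4 + 92*d^3 - 536*d^2 - 720*d + 1152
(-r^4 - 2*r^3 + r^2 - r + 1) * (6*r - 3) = -6*r^5 - 9*r^4 + 12*r^3 - 9*r^2 + 9*r - 3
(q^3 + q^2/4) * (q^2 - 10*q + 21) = q^5 - 39*q^4/4 + 37*q^3/2 + 21*q^2/4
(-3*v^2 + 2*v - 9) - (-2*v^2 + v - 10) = -v^2 + v + 1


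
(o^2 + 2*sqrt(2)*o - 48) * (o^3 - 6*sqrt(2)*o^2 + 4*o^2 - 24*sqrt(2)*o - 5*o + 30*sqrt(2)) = o^5 - 4*sqrt(2)*o^4 + 4*o^4 - 77*o^3 - 16*sqrt(2)*o^3 - 288*o^2 + 308*sqrt(2)*o^2 + 360*o + 1152*sqrt(2)*o - 1440*sqrt(2)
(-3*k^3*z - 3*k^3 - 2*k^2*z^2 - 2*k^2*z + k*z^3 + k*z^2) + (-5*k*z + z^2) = -3*k^3*z - 3*k^3 - 2*k^2*z^2 - 2*k^2*z + k*z^3 + k*z^2 - 5*k*z + z^2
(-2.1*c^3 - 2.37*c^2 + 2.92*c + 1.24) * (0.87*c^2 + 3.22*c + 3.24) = -1.827*c^5 - 8.8239*c^4 - 11.895*c^3 + 2.8024*c^2 + 13.4536*c + 4.0176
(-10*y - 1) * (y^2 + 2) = -10*y^3 - y^2 - 20*y - 2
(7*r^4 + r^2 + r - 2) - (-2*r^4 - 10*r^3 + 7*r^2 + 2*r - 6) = 9*r^4 + 10*r^3 - 6*r^2 - r + 4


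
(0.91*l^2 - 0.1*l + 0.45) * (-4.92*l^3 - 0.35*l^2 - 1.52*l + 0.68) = -4.4772*l^5 + 0.1735*l^4 - 3.5622*l^3 + 0.6133*l^2 - 0.752*l + 0.306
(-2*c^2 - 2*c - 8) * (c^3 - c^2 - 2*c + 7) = -2*c^5 - 2*c^3 - 2*c^2 + 2*c - 56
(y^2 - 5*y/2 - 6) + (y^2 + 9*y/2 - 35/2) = 2*y^2 + 2*y - 47/2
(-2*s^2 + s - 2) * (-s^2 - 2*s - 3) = 2*s^4 + 3*s^3 + 6*s^2 + s + 6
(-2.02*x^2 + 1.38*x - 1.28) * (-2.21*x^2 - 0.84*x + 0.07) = 4.4642*x^4 - 1.353*x^3 + 1.5282*x^2 + 1.1718*x - 0.0896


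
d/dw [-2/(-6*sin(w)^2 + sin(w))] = 2*(-12/tan(w) + cos(w)/sin(w)^2)/(6*sin(w) - 1)^2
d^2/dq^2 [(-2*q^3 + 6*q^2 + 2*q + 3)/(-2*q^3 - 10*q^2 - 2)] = (-16*q^6 - 6*q^5 - 60*q^4 - 138*q^3 - 123*q^2 + 45*q + 9)/(q^9 + 15*q^8 + 75*q^7 + 128*q^6 + 30*q^5 + 75*q^4 + 3*q^3 + 15*q^2 + 1)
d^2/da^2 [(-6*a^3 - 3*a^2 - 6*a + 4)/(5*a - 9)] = 2*(-150*a^3 + 810*a^2 - 1458*a - 413)/(125*a^3 - 675*a^2 + 1215*a - 729)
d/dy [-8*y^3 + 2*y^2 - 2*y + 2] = -24*y^2 + 4*y - 2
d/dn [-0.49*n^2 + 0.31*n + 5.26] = 0.31 - 0.98*n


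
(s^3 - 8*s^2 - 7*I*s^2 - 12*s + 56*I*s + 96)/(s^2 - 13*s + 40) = (s^2 - 7*I*s - 12)/(s - 5)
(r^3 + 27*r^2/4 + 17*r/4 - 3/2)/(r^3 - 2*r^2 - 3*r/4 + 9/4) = (4*r^2 + 23*r - 6)/(4*r^2 - 12*r + 9)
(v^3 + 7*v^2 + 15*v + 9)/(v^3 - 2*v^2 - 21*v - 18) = (v + 3)/(v - 6)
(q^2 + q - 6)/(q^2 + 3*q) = (q - 2)/q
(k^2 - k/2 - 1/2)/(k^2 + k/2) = (k - 1)/k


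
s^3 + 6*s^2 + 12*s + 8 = (s + 2)^3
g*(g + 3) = g^2 + 3*g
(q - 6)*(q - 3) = q^2 - 9*q + 18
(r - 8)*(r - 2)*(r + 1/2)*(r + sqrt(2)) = r^4 - 19*r^3/2 + sqrt(2)*r^3 - 19*sqrt(2)*r^2/2 + 11*r^2 + 8*r + 11*sqrt(2)*r + 8*sqrt(2)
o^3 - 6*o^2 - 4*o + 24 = (o - 6)*(o - 2)*(o + 2)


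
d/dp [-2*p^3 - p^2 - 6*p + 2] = -6*p^2 - 2*p - 6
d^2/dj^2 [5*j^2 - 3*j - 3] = 10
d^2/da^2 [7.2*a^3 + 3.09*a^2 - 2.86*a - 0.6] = 43.2*a + 6.18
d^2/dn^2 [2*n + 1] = 0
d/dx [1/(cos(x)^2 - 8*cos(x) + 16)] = 2*sin(x)/(cos(x) - 4)^3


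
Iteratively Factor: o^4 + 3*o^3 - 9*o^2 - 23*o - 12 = (o + 1)*(o^3 + 2*o^2 - 11*o - 12) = (o - 3)*(o + 1)*(o^2 + 5*o + 4) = (o - 3)*(o + 1)*(o + 4)*(o + 1)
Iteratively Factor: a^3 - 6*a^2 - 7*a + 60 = (a + 3)*(a^2 - 9*a + 20) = (a - 5)*(a + 3)*(a - 4)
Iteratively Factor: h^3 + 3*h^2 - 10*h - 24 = (h - 3)*(h^2 + 6*h + 8) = (h - 3)*(h + 4)*(h + 2)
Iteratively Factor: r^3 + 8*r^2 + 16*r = (r + 4)*(r^2 + 4*r) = (r + 4)^2*(r)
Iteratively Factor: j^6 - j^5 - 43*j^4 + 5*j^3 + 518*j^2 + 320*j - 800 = (j + 4)*(j^5 - 5*j^4 - 23*j^3 + 97*j^2 + 130*j - 200) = (j - 5)*(j + 4)*(j^4 - 23*j^2 - 18*j + 40) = (j - 5)*(j - 1)*(j + 4)*(j^3 + j^2 - 22*j - 40) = (j - 5)*(j - 1)*(j + 4)^2*(j^2 - 3*j - 10) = (j - 5)*(j - 1)*(j + 2)*(j + 4)^2*(j - 5)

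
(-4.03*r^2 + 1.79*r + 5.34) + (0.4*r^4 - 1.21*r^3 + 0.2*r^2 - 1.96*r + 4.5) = 0.4*r^4 - 1.21*r^3 - 3.83*r^2 - 0.17*r + 9.84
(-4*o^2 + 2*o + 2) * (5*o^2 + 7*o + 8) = -20*o^4 - 18*o^3 - 8*o^2 + 30*o + 16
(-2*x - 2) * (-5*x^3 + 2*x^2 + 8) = 10*x^4 + 6*x^3 - 4*x^2 - 16*x - 16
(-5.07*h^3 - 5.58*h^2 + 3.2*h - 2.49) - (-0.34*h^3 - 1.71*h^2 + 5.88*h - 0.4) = -4.73*h^3 - 3.87*h^2 - 2.68*h - 2.09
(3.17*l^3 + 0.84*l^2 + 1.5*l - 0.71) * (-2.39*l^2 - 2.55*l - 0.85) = -7.5763*l^5 - 10.0911*l^4 - 8.4215*l^3 - 2.8421*l^2 + 0.5355*l + 0.6035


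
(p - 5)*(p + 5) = p^2 - 25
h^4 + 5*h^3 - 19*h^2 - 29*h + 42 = (h - 3)*(h - 1)*(h + 2)*(h + 7)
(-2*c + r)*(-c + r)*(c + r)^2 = 2*c^4 + c^3*r - 3*c^2*r^2 - c*r^3 + r^4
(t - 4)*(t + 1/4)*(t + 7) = t^3 + 13*t^2/4 - 109*t/4 - 7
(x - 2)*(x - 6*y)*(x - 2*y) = x^3 - 8*x^2*y - 2*x^2 + 12*x*y^2 + 16*x*y - 24*y^2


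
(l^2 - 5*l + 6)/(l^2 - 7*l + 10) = (l - 3)/(l - 5)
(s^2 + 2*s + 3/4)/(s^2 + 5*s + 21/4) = (2*s + 1)/(2*s + 7)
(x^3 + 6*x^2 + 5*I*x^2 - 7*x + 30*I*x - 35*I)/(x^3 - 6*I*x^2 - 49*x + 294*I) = (x^2 + x*(-1 + 5*I) - 5*I)/(x^2 - x*(7 + 6*I) + 42*I)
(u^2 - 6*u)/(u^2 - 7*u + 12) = u*(u - 6)/(u^2 - 7*u + 12)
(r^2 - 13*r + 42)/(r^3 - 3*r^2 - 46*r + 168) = (r - 7)/(r^2 + 3*r - 28)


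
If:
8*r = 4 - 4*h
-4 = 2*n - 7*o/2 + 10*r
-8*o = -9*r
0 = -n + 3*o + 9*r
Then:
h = 621/493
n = -792/493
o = -72/493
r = -64/493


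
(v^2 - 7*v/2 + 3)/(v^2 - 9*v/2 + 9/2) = (v - 2)/(v - 3)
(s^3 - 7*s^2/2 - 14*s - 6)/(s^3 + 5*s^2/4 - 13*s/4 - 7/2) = 2*(2*s^2 - 11*s - 6)/(4*s^2 - 3*s - 7)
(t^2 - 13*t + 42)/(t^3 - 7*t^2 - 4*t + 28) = (t - 6)/(t^2 - 4)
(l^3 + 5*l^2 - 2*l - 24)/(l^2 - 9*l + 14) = (l^2 + 7*l + 12)/(l - 7)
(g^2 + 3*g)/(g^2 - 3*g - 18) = g/(g - 6)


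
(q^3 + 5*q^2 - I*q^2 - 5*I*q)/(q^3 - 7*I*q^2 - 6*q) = (q + 5)/(q - 6*I)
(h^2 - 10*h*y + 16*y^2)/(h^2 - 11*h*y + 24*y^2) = (-h + 2*y)/(-h + 3*y)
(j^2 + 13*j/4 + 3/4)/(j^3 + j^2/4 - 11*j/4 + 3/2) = (4*j^2 + 13*j + 3)/(4*j^3 + j^2 - 11*j + 6)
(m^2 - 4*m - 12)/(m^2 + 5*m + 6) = (m - 6)/(m + 3)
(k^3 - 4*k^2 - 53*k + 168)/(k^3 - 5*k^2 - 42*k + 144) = (k + 7)/(k + 6)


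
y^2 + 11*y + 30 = (y + 5)*(y + 6)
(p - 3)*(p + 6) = p^2 + 3*p - 18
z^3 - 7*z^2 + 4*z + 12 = (z - 6)*(z - 2)*(z + 1)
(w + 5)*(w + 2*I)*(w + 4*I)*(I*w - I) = I*w^4 - 6*w^3 + 4*I*w^3 - 24*w^2 - 13*I*w^2 + 30*w - 32*I*w + 40*I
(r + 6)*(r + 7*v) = r^2 + 7*r*v + 6*r + 42*v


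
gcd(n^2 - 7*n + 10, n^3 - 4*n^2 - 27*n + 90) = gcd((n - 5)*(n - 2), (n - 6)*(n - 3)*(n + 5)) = 1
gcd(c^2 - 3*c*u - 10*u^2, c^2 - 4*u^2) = c + 2*u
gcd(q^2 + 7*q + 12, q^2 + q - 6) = q + 3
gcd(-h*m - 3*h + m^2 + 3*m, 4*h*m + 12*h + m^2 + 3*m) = m + 3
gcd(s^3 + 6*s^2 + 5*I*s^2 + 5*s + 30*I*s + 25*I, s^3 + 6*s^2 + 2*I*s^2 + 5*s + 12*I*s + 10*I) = s^2 + 6*s + 5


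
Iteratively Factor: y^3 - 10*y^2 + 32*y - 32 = (y - 4)*(y^2 - 6*y + 8) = (y - 4)^2*(y - 2)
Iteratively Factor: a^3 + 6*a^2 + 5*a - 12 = (a - 1)*(a^2 + 7*a + 12) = (a - 1)*(a + 4)*(a + 3)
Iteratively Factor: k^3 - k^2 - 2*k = (k + 1)*(k^2 - 2*k) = k*(k + 1)*(k - 2)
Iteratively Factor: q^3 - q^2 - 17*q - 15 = (q + 3)*(q^2 - 4*q - 5) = (q - 5)*(q + 3)*(q + 1)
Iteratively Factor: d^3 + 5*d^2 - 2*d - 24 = (d + 3)*(d^2 + 2*d - 8) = (d + 3)*(d + 4)*(d - 2)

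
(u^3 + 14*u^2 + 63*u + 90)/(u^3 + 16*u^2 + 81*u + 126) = (u + 5)/(u + 7)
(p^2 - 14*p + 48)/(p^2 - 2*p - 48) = (p - 6)/(p + 6)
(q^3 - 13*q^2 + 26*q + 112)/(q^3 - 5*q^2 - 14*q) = (q - 8)/q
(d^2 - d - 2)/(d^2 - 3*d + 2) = (d + 1)/(d - 1)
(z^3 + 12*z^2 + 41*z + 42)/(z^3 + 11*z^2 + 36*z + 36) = (z + 7)/(z + 6)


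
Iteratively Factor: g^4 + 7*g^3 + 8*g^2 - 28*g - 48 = (g + 3)*(g^3 + 4*g^2 - 4*g - 16) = (g + 3)*(g + 4)*(g^2 - 4) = (g - 2)*(g + 3)*(g + 4)*(g + 2)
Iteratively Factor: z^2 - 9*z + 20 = (z - 4)*(z - 5)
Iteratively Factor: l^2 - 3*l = (l - 3)*(l)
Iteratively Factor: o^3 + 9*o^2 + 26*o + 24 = (o + 4)*(o^2 + 5*o + 6) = (o + 2)*(o + 4)*(o + 3)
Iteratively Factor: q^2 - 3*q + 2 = (q - 2)*(q - 1)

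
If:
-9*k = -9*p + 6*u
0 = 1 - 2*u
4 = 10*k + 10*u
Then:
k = -1/10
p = 7/30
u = 1/2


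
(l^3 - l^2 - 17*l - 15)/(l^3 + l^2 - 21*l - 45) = (l + 1)/(l + 3)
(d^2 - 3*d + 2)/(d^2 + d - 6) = (d - 1)/(d + 3)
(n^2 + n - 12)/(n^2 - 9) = (n + 4)/(n + 3)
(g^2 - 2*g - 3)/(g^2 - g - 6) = (g + 1)/(g + 2)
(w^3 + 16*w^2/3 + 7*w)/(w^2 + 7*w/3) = w + 3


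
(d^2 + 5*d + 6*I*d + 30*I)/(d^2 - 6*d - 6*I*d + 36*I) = (d^2 + d*(5 + 6*I) + 30*I)/(d^2 - 6*d*(1 + I) + 36*I)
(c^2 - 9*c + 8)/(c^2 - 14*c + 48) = (c - 1)/(c - 6)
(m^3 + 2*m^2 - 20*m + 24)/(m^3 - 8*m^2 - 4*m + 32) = (m^2 + 4*m - 12)/(m^2 - 6*m - 16)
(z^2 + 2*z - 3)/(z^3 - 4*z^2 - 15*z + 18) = 1/(z - 6)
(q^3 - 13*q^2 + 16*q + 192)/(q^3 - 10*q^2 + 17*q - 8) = (q^2 - 5*q - 24)/(q^2 - 2*q + 1)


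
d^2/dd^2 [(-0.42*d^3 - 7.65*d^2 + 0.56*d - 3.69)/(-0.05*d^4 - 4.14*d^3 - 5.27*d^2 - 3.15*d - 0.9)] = (0.0021*d^9 + 0.114750000000001*d^8 + 8.82048000000003*d^7 + 237.281058*d^6 - 83.3349359999997*d^5 + 78.0416099999998*d^4 + 625.760413999999*d^3 + 716.106366*d^2 + 303.01911*d + 53.79291)/(0.000125*d^12 + 0.03105*d^11 + 2.610465*d^10 + 77.526909*d^9 + 279.062061*d^8 + 513.006588*d^7 + 607.907798*d^6 + 504.357975*d^5 + 302.404455*d^4 + 130.958775*d^3 + 39.59685*d^2 + 7.6545*d + 0.729)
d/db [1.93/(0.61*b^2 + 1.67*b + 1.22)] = (-2.3546*b - 3.2231)/(0.61*b^2 + 1.67*b + 1.22)^2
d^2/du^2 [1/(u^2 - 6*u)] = 2*(-u*(u - 6) + 4*(u - 3)^2)/(u^3*(u - 6)^3)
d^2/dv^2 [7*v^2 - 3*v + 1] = 14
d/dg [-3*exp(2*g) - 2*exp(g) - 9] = (-6*exp(g) - 2)*exp(g)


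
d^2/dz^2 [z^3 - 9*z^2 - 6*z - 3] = 6*z - 18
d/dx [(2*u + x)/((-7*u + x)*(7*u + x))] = (-49*u^2 - 4*u*x - x^2)/(2401*u^4 - 98*u^2*x^2 + x^4)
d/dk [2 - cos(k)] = sin(k)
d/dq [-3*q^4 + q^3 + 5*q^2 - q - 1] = -12*q^3 + 3*q^2 + 10*q - 1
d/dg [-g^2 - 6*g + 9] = -2*g - 6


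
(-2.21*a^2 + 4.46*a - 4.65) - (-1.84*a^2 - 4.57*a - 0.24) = -0.37*a^2 + 9.03*a - 4.41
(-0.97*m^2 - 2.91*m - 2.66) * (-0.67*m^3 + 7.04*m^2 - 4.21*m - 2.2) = 0.6499*m^5 - 4.8791*m^4 - 14.6205*m^3 - 4.3413*m^2 + 17.6006*m + 5.852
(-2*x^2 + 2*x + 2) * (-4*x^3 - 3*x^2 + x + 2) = 8*x^5 - 2*x^4 - 16*x^3 - 8*x^2 + 6*x + 4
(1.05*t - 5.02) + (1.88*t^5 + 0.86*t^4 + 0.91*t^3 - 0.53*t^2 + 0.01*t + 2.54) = 1.88*t^5 + 0.86*t^4 + 0.91*t^3 - 0.53*t^2 + 1.06*t - 2.48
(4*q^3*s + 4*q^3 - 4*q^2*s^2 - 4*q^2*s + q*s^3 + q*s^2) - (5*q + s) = 4*q^3*s + 4*q^3 - 4*q^2*s^2 - 4*q^2*s + q*s^3 + q*s^2 - 5*q - s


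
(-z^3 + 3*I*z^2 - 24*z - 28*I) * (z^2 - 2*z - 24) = -z^5 + 2*z^4 + 3*I*z^4 - 6*I*z^3 + 48*z^2 - 100*I*z^2 + 576*z + 56*I*z + 672*I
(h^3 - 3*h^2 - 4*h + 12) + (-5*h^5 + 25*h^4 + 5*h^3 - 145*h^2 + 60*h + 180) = -5*h^5 + 25*h^4 + 6*h^3 - 148*h^2 + 56*h + 192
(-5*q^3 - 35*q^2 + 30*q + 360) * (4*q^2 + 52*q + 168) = -20*q^5 - 400*q^4 - 2540*q^3 - 2880*q^2 + 23760*q + 60480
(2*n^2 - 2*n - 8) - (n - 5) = 2*n^2 - 3*n - 3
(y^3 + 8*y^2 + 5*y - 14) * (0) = 0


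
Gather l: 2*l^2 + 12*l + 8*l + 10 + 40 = 2*l^2 + 20*l + 50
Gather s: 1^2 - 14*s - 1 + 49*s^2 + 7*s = 49*s^2 - 7*s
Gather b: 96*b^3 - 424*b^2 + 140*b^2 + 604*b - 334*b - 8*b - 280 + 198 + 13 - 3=96*b^3 - 284*b^2 + 262*b - 72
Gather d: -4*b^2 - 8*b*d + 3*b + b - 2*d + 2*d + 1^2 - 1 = -4*b^2 - 8*b*d + 4*b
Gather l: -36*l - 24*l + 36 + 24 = 60 - 60*l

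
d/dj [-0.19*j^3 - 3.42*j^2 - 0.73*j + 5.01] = -0.57*j^2 - 6.84*j - 0.73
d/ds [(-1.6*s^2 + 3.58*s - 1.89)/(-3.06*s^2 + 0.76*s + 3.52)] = (9.7388*s^2 - 22.8308*s + 14.038)/(9.3636*s^4 - 4.6512*s^3 - 20.9648*s^2 + 5.3504*s + 12.3904)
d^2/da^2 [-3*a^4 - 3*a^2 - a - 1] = -36*a^2 - 6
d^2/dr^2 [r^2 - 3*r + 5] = 2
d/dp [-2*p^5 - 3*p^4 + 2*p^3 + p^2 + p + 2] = -10*p^4 - 12*p^3 + 6*p^2 + 2*p + 1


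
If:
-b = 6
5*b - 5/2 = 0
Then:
No Solution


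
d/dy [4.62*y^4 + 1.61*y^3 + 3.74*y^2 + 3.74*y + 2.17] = 18.48*y^3 + 4.83*y^2 + 7.48*y + 3.74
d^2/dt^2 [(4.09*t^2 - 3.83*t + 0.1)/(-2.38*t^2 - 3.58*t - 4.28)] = (2.8421709430404e-14*t^4 + 113.086176*t^3 + 246.575616*t^2 - 239.195712*t - 267.740096)/(13.481272*t^6 + 60.835656*t^5 + 164.239992*t^4 + 264.686584*t^3 + 295.355952*t^2 + 196.739616*t + 78.402752)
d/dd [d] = 1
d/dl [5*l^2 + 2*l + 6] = 10*l + 2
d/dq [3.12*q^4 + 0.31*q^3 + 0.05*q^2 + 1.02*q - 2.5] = 12.48*q^3 + 0.93*q^2 + 0.1*q + 1.02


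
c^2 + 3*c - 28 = (c - 4)*(c + 7)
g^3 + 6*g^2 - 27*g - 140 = (g - 5)*(g + 4)*(g + 7)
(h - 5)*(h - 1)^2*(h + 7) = h^4 - 38*h^2 + 72*h - 35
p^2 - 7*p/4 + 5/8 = (p - 5/4)*(p - 1/2)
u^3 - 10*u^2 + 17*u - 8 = (u - 8)*(u - 1)^2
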